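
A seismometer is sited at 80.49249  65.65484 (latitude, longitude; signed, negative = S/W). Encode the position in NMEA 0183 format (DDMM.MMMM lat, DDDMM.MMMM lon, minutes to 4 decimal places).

Lat: fractional part 0.492490 → 29.549400 minutes
Lon: 65° + 0.654840 × 60 = 65° 39.290400′

8029.5494,N / 06539.2904,E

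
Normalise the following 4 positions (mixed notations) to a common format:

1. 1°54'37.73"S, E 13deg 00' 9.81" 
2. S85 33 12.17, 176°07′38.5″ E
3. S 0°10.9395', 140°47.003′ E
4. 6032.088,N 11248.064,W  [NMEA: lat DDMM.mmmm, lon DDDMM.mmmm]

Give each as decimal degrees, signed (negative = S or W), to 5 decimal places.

1. -1.91048, 13.00273
2. -85.55338, 176.12736
3. -0.18233, 140.78338
4. 60.53480, -112.80107

Point 1:
  Lat: 1 + 54/60 + 37.73/3600 = 1.910481
  hemisphere S, so the sign is −
  Lon: 13° + 0/60 + 9.81/3600 = 13 + 0.000000 + 0.002725 = 13.002725
  E → positive
Point 2:
  φ: 85 + 33/60 + 12.17/3600 = 85.553381
  S → negative
  Longitude: 176 + 7/60 + 38.5/3600 = 176.127361
  E ⇒ keep positive
Point 3:
  Latitude: 10.9395′ = 0.182325°; total 0.182325
  hemisphere S, so the sign is −
  Lon: 140 + 47.003/60 = 140.783383
  E → positive
Point 4:
  φ: degrees = first 2 digits = 60, minutes = 32.088; 60 + 32.088/60 = 60.534800
  N ⇒ keep positive
  Lon: split at 3 digits → 112° and 48.064′; 112 + 48.064/60 = 112.801067
  W ⇒ negate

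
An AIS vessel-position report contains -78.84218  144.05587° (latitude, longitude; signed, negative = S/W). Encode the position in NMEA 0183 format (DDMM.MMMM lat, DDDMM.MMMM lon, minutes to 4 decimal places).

Latitude is negative → S; |value| = 78.842180
φ: fractional part 0.842180 → 50.530800 minutes
Longitude: fractional part 0.055870 → 3.352200 minutes

7850.5308,S / 14403.3522,E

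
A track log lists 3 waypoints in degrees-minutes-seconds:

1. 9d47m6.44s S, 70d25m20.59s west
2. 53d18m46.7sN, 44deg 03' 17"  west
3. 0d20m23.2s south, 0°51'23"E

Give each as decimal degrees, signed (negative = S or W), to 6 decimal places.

1. -9.785122, -70.422386
2. 53.312972, -44.054722
3. -0.339778, 0.856389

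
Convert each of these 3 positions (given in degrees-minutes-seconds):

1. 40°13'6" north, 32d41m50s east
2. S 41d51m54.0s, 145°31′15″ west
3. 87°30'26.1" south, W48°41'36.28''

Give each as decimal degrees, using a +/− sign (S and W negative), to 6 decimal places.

Point 1:
  φ: 40° + 13/60 + 6/3600 = 40 + 0.216667 + 0.001667 = 40.2183333
  N → positive
  Lon: 32 + 41/60 + 50/3600 = 32.6972222
  E ⇒ keep positive
Point 2:
  Latitude: 41 + 51/60 + 54/3600 = 41.8650000
  hemisphere S, so the sign is −
  Lon: 145° + 31/60 + 15/3600 = 145 + 0.516667 + 0.004167 = 145.5208333
  W → negative
Point 3:
  φ: 87 + 30/60 + 26.1/3600 = 87.5072500
  hemisphere S, so the sign is −
  Lon: 48 + 41/60 + 36.28/3600 = 48.6934111
  W → negative

1. 40.218333, 32.697222
2. -41.865000, -145.520833
3. -87.507250, -48.693411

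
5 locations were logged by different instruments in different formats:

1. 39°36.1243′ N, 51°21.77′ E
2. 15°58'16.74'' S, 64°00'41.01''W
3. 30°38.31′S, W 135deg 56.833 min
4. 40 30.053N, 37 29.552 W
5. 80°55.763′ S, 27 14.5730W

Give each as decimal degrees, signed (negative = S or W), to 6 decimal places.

Point 1:
  Lat: 39 + 36.1243/60 = 39.6020717
  N ⇒ keep positive
  Lon: 21.77′ = 0.362833°; total 51.3628333
  E → positive
Point 2:
  Lat: 15° + 58/60 + 16.74/3600 = 15 + 0.966667 + 0.004650 = 15.9713167
  hemisphere S, so the sign is −
  λ: 0′ + 41.01″ = 0.68350′; 64 + 0.68350/60 = 64.0113917
  W ⇒ negate
Point 3:
  Latitude: 38.31′ = 0.638500°; total 30.6385000
  S ⇒ negate
  Lon: 135 + 56.833/60 = 135.9472167
  W → negative
Point 4:
  Latitude: 30.053′ = 0.500883°; total 40.5008833
  N → positive
  Lon: 37 + 29.552/60 = 37.4925333
  W → negative
Point 5:
  Lat: 55.763′ = 0.929383°; total 80.9293833
  hemisphere S, so the sign is −
  Longitude: 14.573′ = 0.242883°; total 27.2428833
  W → negative

1. 39.602072, 51.362833
2. -15.971317, -64.011392
3. -30.638500, -135.947217
4. 40.500883, -37.492533
5. -80.929383, -27.242883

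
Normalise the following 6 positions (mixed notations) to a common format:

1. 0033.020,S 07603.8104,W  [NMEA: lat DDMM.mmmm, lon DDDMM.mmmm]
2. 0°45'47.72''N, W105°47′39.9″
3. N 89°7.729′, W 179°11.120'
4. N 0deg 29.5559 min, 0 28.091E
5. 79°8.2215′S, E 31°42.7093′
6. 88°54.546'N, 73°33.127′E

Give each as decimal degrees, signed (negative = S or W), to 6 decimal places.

Point 1:
  Lat: split at 2 digits → 00° and 33.02′; 0 + 33.02/60 = 0.5503333
  hemisphere S, so the sign is −
  Lon: degrees = first 3 digits = 76, minutes = 3.8104; 76 + 3.8104/60 = 76.0635067
  hemisphere W, so the sign is −
Point 2:
  Latitude: 45′ + 47.72″ = 45.79533′; 0 + 45.79533/60 = 0.7632556
  N → positive
  Lon: 105° + 47/60 + 39.9/3600 = 105 + 0.783333 + 0.011083 = 105.7944167
  hemisphere W, so the sign is −
Point 3:
  Lat: 89 + 7.729/60 = 89.1288167
  N ⇒ keep positive
  Longitude: 179 + 11.12/60 = 179.1853333
  W → negative
Point 4:
  Latitude: 0 + 29.5559/60 = 0.4925983
  N → positive
  Lon: 28.091′ = 0.468183°; total 0.4681833
  E → positive
Point 5:
  Lat: 79 + 8.2215/60 = 79.1370250
  S ⇒ negate
  Lon: 31 + 42.7093/60 = 31.7118217
  E ⇒ keep positive
Point 6:
  Latitude: 54.546′ = 0.909100°; total 88.9091000
  N ⇒ keep positive
  Longitude: 73 + 33.127/60 = 73.5521167
  E → positive

1. -0.550333, -76.063507
2. 0.763256, -105.794417
3. 89.128817, -179.185333
4. 0.492598, 0.468183
5. -79.137025, 31.711822
6. 88.909100, 73.552117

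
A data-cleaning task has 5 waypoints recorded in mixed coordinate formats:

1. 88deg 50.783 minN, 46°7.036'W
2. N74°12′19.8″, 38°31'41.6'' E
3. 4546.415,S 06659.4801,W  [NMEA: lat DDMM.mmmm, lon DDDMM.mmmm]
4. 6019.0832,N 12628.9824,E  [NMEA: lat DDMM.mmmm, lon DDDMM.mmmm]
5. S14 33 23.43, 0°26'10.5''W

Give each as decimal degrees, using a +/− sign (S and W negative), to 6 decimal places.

Point 1:
  φ: 88 + 50.783/60 = 88.8463833
  N → positive
  Lon: 46 + 7.036/60 = 46.1172667
  W → negative
Point 2:
  Latitude: 74° + 12/60 + 19.8/3600 = 74 + 0.200000 + 0.005500 = 74.2055000
  N ⇒ keep positive
  λ: 38 + 31/60 + 41.6/3600 = 38.5282222
  E → positive
Point 3:
  φ: split at 2 digits → 45° and 46.415′; 45 + 46.415/60 = 45.7735833
  S ⇒ negate
  Longitude: split at 3 digits → 066° and 59.4801′; 66 + 59.4801/60 = 66.9913350
  hemisphere W, so the sign is −
Point 4:
  Latitude: split at 2 digits → 60° and 19.0832′; 60 + 19.0832/60 = 60.3180533
  N → positive
  Lon: degrees = first 3 digits = 126, minutes = 28.9824; 126 + 28.9824/60 = 126.4830400
  E → positive
Point 5:
  Latitude: 14 + 33/60 + 23.43/3600 = 14.5565083
  S → negative
  Longitude: 0 + 26/60 + 10.5/3600 = 0.4362500
  W → negative

1. 88.846383, -46.117267
2. 74.205500, 38.528222
3. -45.773583, -66.991335
4. 60.318053, 126.483040
5. -14.556508, -0.436250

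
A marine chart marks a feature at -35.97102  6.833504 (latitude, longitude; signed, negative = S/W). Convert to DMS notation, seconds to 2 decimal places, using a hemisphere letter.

Latitude is negative → S; |value| = 35.971020
Lat: 0.971020° → 58.26120′; 0.26120 × 60 = 15.6720″
λ: whole degrees 6; 50.01024′ → 50′ and 0.6144″

35°58′15.67″ S, 6°50′0.61″ E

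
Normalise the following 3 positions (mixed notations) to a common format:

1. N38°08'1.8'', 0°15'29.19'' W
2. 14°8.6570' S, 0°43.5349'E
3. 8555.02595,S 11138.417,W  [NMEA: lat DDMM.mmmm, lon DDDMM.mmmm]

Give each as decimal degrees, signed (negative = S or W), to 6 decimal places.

1. 38.133833, -0.258108
2. -14.144283, 0.725582
3. -85.917099, -111.640283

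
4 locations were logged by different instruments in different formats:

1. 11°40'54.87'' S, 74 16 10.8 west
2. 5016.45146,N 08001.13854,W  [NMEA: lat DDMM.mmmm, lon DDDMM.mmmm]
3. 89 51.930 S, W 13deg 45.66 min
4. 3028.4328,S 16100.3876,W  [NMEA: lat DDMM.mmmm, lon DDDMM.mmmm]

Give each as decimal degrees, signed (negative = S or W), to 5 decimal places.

1. -11.68191, -74.26967
2. 50.27419, -80.01898
3. -89.86550, -13.76100
4. -30.47388, -161.00646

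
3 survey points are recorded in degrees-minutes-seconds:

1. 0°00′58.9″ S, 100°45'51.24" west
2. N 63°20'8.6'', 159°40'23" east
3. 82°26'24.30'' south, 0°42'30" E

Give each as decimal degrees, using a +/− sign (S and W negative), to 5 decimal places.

Point 1:
  Lat: 0 + 0/60 + 58.9/3600 = 0.016361
  S → negative
  λ: 45′ + 51.24″ = 45.85400′; 100 + 45.85400/60 = 100.764233
  hemisphere W, so the sign is −
Point 2:
  Latitude: 63° + 20/60 + 8.6/3600 = 63 + 0.333333 + 0.002389 = 63.335722
  N ⇒ keep positive
  Lon: 159° + 40/60 + 23/3600 = 159 + 0.666667 + 0.006389 = 159.673056
  E ⇒ keep positive
Point 3:
  Lat: 82 + 26/60 + 24.3/3600 = 82.440083
  S → negative
  λ: 42′ + 30″ = 42.50000′; 0 + 42.50000/60 = 0.708333
  E → positive

1. -0.01636, -100.76423
2. 63.33572, 159.67306
3. -82.44008, 0.70833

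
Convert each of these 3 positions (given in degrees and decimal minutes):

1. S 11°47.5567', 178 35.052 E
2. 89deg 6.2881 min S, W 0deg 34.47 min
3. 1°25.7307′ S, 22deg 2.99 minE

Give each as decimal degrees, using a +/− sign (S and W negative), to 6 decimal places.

Point 1:
  φ: 47.5567′ = 0.792612°; total 11.7926117
  S → negative
  Longitude: 35.052′ = 0.584200°; total 178.5842000
  E → positive
Point 2:
  φ: 6.2881′ = 0.104802°; total 89.1048017
  S ⇒ negate
  λ: 34.47′ = 0.574500°; total 0.5745000
  W → negative
Point 3:
  Latitude: 25.7307′ = 0.428845°; total 1.4288450
  S → negative
  Lon: 2.99′ = 0.049833°; total 22.0498333
  E → positive

1. -11.792612, 178.584200
2. -89.104802, -0.574500
3. -1.428845, 22.049833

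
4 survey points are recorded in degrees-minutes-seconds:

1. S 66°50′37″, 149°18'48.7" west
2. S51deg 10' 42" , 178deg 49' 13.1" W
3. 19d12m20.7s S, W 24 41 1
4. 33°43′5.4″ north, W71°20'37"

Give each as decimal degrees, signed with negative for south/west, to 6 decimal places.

Point 1:
  φ: 66° + 50/60 + 37/3600 = 66 + 0.833333 + 0.010278 = 66.8436111
  hemisphere S, so the sign is −
  Longitude: 149 + 18/60 + 48.7/3600 = 149.3135278
  hemisphere W, so the sign is −
Point 2:
  Latitude: 51 + 10/60 + 42/3600 = 51.1783333
  S → negative
  Lon: 49′ + 13.1″ = 49.21833′; 178 + 49.21833/60 = 178.8203056
  W ⇒ negate
Point 3:
  Latitude: 19 + 12/60 + 20.7/3600 = 19.2057500
  S → negative
  Lon: 24 + 41/60 + 1/3600 = 24.6836111
  W → negative
Point 4:
  Latitude: 33 + 43/60 + 5.4/3600 = 33.7181667
  N ⇒ keep positive
  Lon: 20′ + 37″ = 20.61667′; 71 + 20.61667/60 = 71.3436111
  hemisphere W, so the sign is −

1. -66.843611, -149.313528
2. -51.178333, -178.820306
3. -19.205750, -24.683611
4. 33.718167, -71.343611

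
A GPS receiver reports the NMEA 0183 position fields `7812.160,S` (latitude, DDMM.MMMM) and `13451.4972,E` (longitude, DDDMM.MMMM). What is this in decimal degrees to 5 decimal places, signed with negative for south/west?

φ: degrees = first 2 digits = 78, minutes = 12.16; 78 + 12.16/60 = 78.202667
S ⇒ negate
Lon: degrees = first 3 digits = 134, minutes = 51.4972; 134 + 51.4972/60 = 134.858287
E → positive

-78.20267, 134.85829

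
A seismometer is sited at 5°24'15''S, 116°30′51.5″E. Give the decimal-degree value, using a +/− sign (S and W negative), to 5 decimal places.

-5.40417, 116.51431

Latitude: 5° + 24/60 + 15/3600 = 5 + 0.400000 + 0.004167 = 5.404167
S ⇒ negate
Longitude: 116 + 30/60 + 51.5/3600 = 116.514306
E → positive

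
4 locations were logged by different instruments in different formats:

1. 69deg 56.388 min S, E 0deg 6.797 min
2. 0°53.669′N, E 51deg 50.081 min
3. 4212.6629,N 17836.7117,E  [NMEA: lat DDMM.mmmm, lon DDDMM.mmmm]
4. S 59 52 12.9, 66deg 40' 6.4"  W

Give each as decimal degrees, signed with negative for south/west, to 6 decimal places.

1. -69.939800, 0.113283
2. 0.894483, 51.834683
3. 42.211048, 178.611862
4. -59.870250, -66.668444

Point 1:
  Lat: 56.388′ = 0.939800°; total 69.9398000
  hemisphere S, so the sign is −
  Longitude: 6.797′ = 0.113283°; total 0.1132833
  E ⇒ keep positive
Point 2:
  φ: 0 + 53.669/60 = 0.8944833
  N ⇒ keep positive
  Longitude: 50.081′ = 0.834683°; total 51.8346833
  E ⇒ keep positive
Point 3:
  φ: split at 2 digits → 42° and 12.6629′; 42 + 12.6629/60 = 42.2110483
  N → positive
  Longitude: split at 3 digits → 178° and 36.7117′; 178 + 36.7117/60 = 178.6118617
  E ⇒ keep positive
Point 4:
  Lat: 52′ + 12.9″ = 52.21500′; 59 + 52.21500/60 = 59.8702500
  hemisphere S, so the sign is −
  λ: 66° + 40/60 + 6.4/3600 = 66 + 0.666667 + 0.001778 = 66.6684444
  W → negative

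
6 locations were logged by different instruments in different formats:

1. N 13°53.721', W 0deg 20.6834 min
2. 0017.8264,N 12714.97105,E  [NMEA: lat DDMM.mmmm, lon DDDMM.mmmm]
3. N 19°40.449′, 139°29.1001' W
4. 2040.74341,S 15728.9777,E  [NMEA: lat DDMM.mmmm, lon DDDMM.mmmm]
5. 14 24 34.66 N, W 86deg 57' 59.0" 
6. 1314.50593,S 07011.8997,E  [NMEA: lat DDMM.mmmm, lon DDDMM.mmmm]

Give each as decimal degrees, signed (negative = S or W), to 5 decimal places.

Point 1:
  Latitude: 53.721′ = 0.895350°; total 13.895350
  N ⇒ keep positive
  Lon: 20.6834′ = 0.344723°; total 0.344723
  hemisphere W, so the sign is −
Point 2:
  Latitude: degrees = first 2 digits = 0, minutes = 17.8264; 0 + 17.8264/60 = 0.297107
  N → positive
  Lon: split at 3 digits → 127° and 14.97105′; 127 + 14.97105/60 = 127.249518
  E → positive
Point 3:
  φ: 40.449′ = 0.674150°; total 19.674150
  N → positive
  Lon: 29.1001′ = 0.485002°; total 139.485002
  hemisphere W, so the sign is −
Point 4:
  Latitude: split at 2 digits → 20° and 40.74341′; 20 + 40.74341/60 = 20.679057
  hemisphere S, so the sign is −
  λ: split at 3 digits → 157° and 28.9777′; 157 + 28.9777/60 = 157.482962
  E ⇒ keep positive
Point 5:
  φ: 24′ + 34.66″ = 24.57767′; 14 + 24.57767/60 = 14.409628
  N ⇒ keep positive
  λ: 86° + 57/60 + 59/3600 = 86 + 0.950000 + 0.016389 = 86.966389
  hemisphere W, so the sign is −
Point 6:
  Latitude: degrees = first 2 digits = 13, minutes = 14.50593; 13 + 14.50593/60 = 13.241766
  S ⇒ negate
  Longitude: degrees = first 3 digits = 70, minutes = 11.8997; 70 + 11.8997/60 = 70.198328
  E ⇒ keep positive

1. 13.89535, -0.34472
2. 0.29711, 127.24952
3. 19.67415, -139.48500
4. -20.67906, 157.48296
5. 14.40963, -86.96639
6. -13.24177, 70.19833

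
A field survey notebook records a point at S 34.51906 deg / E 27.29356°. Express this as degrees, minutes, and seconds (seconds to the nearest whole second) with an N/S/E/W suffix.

Latitude: 0.519060° → 31.14360′; 0.14360 × 60 = 8.62″
Lon: 0.293560° → 17.61360′; 0.61360 × 60 = 36.82″

34°31′9″ S, 27°17′37″ E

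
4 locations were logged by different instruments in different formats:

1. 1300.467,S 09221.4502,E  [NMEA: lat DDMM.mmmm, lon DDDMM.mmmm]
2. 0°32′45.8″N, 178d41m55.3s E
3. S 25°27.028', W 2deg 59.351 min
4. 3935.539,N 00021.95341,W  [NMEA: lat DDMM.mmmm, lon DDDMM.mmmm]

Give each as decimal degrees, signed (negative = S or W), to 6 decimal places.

Point 1:
  φ: degrees = first 2 digits = 13, minutes = 0.467; 13 + 0.467/60 = 13.0077833
  S → negative
  Longitude: degrees = first 3 digits = 92, minutes = 21.4502; 92 + 21.4502/60 = 92.3575033
  E ⇒ keep positive
Point 2:
  Lat: 32′ + 45.8″ = 32.76333′; 0 + 32.76333/60 = 0.5460556
  N ⇒ keep positive
  Lon: 178° + 41/60 + 55.3/3600 = 178 + 0.683333 + 0.015361 = 178.6986944
  E → positive
Point 3:
  Lat: 27.028′ = 0.450467°; total 25.4504667
  S → negative
  Longitude: 2 + 59.351/60 = 2.9891833
  W ⇒ negate
Point 4:
  Latitude: degrees = first 2 digits = 39, minutes = 35.539; 39 + 35.539/60 = 39.5923167
  N → positive
  Lon: split at 3 digits → 000° and 21.95341′; 0 + 21.95341/60 = 0.3658902
  hemisphere W, so the sign is −

1. -13.007783, 92.357503
2. 0.546056, 178.698694
3. -25.450467, -2.989183
4. 39.592317, -0.365890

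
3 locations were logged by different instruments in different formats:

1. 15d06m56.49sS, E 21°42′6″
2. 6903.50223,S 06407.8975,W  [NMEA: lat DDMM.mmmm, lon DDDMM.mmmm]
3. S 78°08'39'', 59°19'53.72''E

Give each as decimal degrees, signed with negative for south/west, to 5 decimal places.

1. -15.11569, 21.70167
2. -69.05837, -64.13163
3. -78.14417, 59.33159

Point 1:
  Latitude: 6′ + 56.49″ = 6.94150′; 15 + 6.94150/60 = 15.115692
  S ⇒ negate
  λ: 21° + 42/60 + 6/3600 = 21 + 0.700000 + 0.001667 = 21.701667
  E ⇒ keep positive
Point 2:
  Latitude: degrees = first 2 digits = 69, minutes = 3.50223; 69 + 3.50223/60 = 69.058371
  S ⇒ negate
  λ: split at 3 digits → 064° and 7.8975′; 64 + 7.8975/60 = 64.131625
  W → negative
Point 3:
  φ: 78 + 8/60 + 39/3600 = 78.144167
  S → negative
  Longitude: 19′ + 53.72″ = 19.89533′; 59 + 19.89533/60 = 59.331589
  E → positive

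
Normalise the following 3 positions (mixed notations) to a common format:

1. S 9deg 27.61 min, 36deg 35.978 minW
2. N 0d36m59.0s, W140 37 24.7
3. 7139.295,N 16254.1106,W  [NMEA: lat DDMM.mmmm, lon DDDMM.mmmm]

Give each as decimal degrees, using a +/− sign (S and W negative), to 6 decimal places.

Point 1:
  Latitude: 27.61′ = 0.460167°; total 9.4601667
  S → negative
  Lon: 36 + 35.978/60 = 36.5996333
  W ⇒ negate
Point 2:
  Latitude: 36′ + 59″ = 36.98333′; 0 + 36.98333/60 = 0.6163889
  N ⇒ keep positive
  Longitude: 37′ + 24.7″ = 37.41167′; 140 + 37.41167/60 = 140.6235278
  W → negative
Point 3:
  Latitude: split at 2 digits → 71° and 39.295′; 71 + 39.295/60 = 71.6549167
  N ⇒ keep positive
  λ: degrees = first 3 digits = 162, minutes = 54.1106; 162 + 54.1106/60 = 162.9018433
  hemisphere W, so the sign is −

1. -9.460167, -36.599633
2. 0.616389, -140.623528
3. 71.654917, -162.901843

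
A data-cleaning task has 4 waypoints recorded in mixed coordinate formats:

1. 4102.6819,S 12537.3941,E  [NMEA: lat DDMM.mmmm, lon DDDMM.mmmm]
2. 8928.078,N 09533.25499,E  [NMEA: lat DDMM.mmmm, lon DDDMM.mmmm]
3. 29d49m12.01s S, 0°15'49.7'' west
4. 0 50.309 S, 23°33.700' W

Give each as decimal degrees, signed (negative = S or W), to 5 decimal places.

1. -41.04470, 125.62324
2. 89.46797, 95.55425
3. -29.82000, -0.26381
4. -0.83848, -23.56167

Point 1:
  φ: split at 2 digits → 41° and 2.6819′; 41 + 2.6819/60 = 41.044698
  S ⇒ negate
  λ: split at 3 digits → 125° and 37.3941′; 125 + 37.3941/60 = 125.623235
  E → positive
Point 2:
  Lat: split at 2 digits → 89° and 28.078′; 89 + 28.078/60 = 89.467967
  N ⇒ keep positive
  Lon: degrees = first 3 digits = 95, minutes = 33.25499; 95 + 33.25499/60 = 95.554250
  E ⇒ keep positive
Point 3:
  Lat: 29 + 49/60 + 12.01/3600 = 29.820003
  S ⇒ negate
  Lon: 15′ + 49.7″ = 15.82833′; 0 + 15.82833/60 = 0.263806
  W ⇒ negate
Point 4:
  Lat: 0 + 50.309/60 = 0.838483
  S ⇒ negate
  λ: 23 + 33.7/60 = 23.561667
  W → negative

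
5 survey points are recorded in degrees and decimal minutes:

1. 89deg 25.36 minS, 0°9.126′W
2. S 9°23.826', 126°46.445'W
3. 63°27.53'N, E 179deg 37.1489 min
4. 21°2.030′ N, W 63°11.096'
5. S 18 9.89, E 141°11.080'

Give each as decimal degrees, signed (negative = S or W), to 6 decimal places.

1. -89.422667, -0.152100
2. -9.397100, -126.774083
3. 63.458833, 179.619148
4. 21.033833, -63.184933
5. -18.164833, 141.184667

Point 1:
  φ: 25.36′ = 0.422667°; total 89.4226667
  hemisphere S, so the sign is −
  λ: 0 + 9.126/60 = 0.1521000
  W → negative
Point 2:
  Latitude: 9 + 23.826/60 = 9.3971000
  hemisphere S, so the sign is −
  λ: 46.445′ = 0.774083°; total 126.7740833
  W → negative
Point 3:
  Latitude: 27.53′ = 0.458833°; total 63.4588333
  N → positive
  λ: 179 + 37.1489/60 = 179.6191483
  E → positive
Point 4:
  φ: 2.03′ = 0.033833°; total 21.0338333
  N → positive
  Lon: 11.096′ = 0.184933°; total 63.1849333
  W ⇒ negate
Point 5:
  Latitude: 9.89′ = 0.164833°; total 18.1648333
  S → negative
  Lon: 141 + 11.08/60 = 141.1846667
  E → positive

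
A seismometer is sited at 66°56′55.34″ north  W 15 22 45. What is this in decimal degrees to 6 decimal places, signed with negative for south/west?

φ: 56′ + 55.34″ = 56.92233′; 66 + 56.92233/60 = 66.9487056
N ⇒ keep positive
Longitude: 15° + 22/60 + 45/3600 = 15 + 0.366667 + 0.012500 = 15.3791667
W → negative

66.948706, -15.379167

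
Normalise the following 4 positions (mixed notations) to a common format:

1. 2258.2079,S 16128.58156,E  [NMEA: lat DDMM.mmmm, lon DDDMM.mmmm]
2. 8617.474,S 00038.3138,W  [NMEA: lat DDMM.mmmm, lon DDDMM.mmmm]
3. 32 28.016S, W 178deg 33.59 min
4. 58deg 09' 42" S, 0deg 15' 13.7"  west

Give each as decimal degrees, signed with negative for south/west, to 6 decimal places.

Point 1:
  Latitude: degrees = first 2 digits = 22, minutes = 58.2079; 22 + 58.2079/60 = 22.9701317
  S ⇒ negate
  Lon: split at 3 digits → 161° and 28.58156′; 161 + 28.58156/60 = 161.4763593
  E → positive
Point 2:
  Lat: degrees = first 2 digits = 86, minutes = 17.474; 86 + 17.474/60 = 86.2912333
  S → negative
  Longitude: degrees = first 3 digits = 0, minutes = 38.3138; 0 + 38.3138/60 = 0.6385633
  W ⇒ negate
Point 3:
  φ: 32 + 28.016/60 = 32.4669333
  hemisphere S, so the sign is −
  λ: 178 + 33.59/60 = 178.5598333
  hemisphere W, so the sign is −
Point 4:
  Latitude: 58 + 9/60 + 42/3600 = 58.1616667
  hemisphere S, so the sign is −
  Longitude: 0° + 15/60 + 13.7/3600 = 0 + 0.250000 + 0.003806 = 0.2538056
  W ⇒ negate

1. -22.970132, 161.476359
2. -86.291233, -0.638563
3. -32.466933, -178.559833
4. -58.161667, -0.253806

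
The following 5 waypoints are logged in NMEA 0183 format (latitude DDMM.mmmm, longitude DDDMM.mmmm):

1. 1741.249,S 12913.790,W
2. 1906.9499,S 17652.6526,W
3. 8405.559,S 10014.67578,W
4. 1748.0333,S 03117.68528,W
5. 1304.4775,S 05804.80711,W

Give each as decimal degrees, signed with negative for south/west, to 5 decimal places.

1. -17.68748, -129.22983
2. -19.11583, -176.87754
3. -84.09265, -100.24460
4. -17.80056, -31.29475
5. -13.07463, -58.08012

Point 1:
  Latitude: degrees = first 2 digits = 17, minutes = 41.249; 17 + 41.249/60 = 17.687483
  S ⇒ negate
  Lon: split at 3 digits → 129° and 13.79′; 129 + 13.79/60 = 129.229833
  hemisphere W, so the sign is −
Point 2:
  Latitude: degrees = first 2 digits = 19, minutes = 6.9499; 19 + 6.9499/60 = 19.115832
  hemisphere S, so the sign is −
  Longitude: split at 3 digits → 176° and 52.6526′; 176 + 52.6526/60 = 176.877543
  W → negative
Point 3:
  Lat: degrees = first 2 digits = 84, minutes = 5.559; 84 + 5.559/60 = 84.092650
  hemisphere S, so the sign is −
  λ: degrees = first 3 digits = 100, minutes = 14.67578; 100 + 14.67578/60 = 100.244596
  W → negative
Point 4:
  Lat: split at 2 digits → 17° and 48.0333′; 17 + 48.0333/60 = 17.800555
  S ⇒ negate
  λ: degrees = first 3 digits = 31, minutes = 17.68528; 31 + 17.68528/60 = 31.294755
  W → negative
Point 5:
  Latitude: degrees = first 2 digits = 13, minutes = 4.4775; 13 + 4.4775/60 = 13.074625
  S ⇒ negate
  Longitude: degrees = first 3 digits = 58, minutes = 4.80711; 58 + 4.80711/60 = 58.080119
  hemisphere W, so the sign is −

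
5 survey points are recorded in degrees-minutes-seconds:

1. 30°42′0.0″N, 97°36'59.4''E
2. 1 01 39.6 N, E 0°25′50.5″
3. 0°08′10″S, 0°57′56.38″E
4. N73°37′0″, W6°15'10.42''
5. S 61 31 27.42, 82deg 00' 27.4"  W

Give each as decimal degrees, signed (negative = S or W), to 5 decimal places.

Point 1:
  φ: 30° + 42/60 + 0/3600 = 30 + 0.700000 + 0.000000 = 30.700000
  N ⇒ keep positive
  λ: 97° + 36/60 + 59.4/3600 = 97 + 0.600000 + 0.016500 = 97.616500
  E → positive
Point 2:
  φ: 1° + 1/60 + 39.6/3600 = 1 + 0.016667 + 0.011000 = 1.027667
  N → positive
  Lon: 0° + 25/60 + 50.5/3600 = 0 + 0.416667 + 0.014028 = 0.430694
  E → positive
Point 3:
  Latitude: 0° + 8/60 + 10/3600 = 0 + 0.133333 + 0.002778 = 0.136111
  S → negative
  Lon: 0° + 57/60 + 56.38/3600 = 0 + 0.950000 + 0.015661 = 0.965661
  E → positive
Point 4:
  Latitude: 73 + 37/60 + 0/3600 = 73.616667
  N ⇒ keep positive
  Lon: 6 + 15/60 + 10.42/3600 = 6.252894
  hemisphere W, so the sign is −
Point 5:
  φ: 61° + 31/60 + 27.42/3600 = 61 + 0.516667 + 0.007617 = 61.524283
  S → negative
  λ: 82° + 0/60 + 27.4/3600 = 82 + 0.000000 + 0.007611 = 82.007611
  W → negative

1. 30.70000, 97.61650
2. 1.02767, 0.43069
3. -0.13611, 0.96566
4. 73.61667, -6.25289
5. -61.52428, -82.00761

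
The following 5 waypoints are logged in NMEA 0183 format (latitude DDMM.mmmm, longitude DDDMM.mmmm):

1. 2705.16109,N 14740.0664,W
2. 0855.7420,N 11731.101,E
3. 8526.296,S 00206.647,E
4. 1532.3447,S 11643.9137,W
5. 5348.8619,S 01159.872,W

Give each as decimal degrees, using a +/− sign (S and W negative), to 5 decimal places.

1. 27.08602, -147.66777
2. 8.92903, 117.51835
3. -85.43827, 2.11078
4. -15.53908, -116.73190
5. -53.81437, -11.99787

Point 1:
  φ: split at 2 digits → 27° and 5.16109′; 27 + 5.16109/60 = 27.086018
  N ⇒ keep positive
  λ: degrees = first 3 digits = 147, minutes = 40.0664; 147 + 40.0664/60 = 147.667773
  W → negative
Point 2:
  φ: degrees = first 2 digits = 8, minutes = 55.742; 8 + 55.742/60 = 8.929033
  N → positive
  Longitude: split at 3 digits → 117° and 31.101′; 117 + 31.101/60 = 117.518350
  E → positive
Point 3:
  Lat: split at 2 digits → 85° and 26.296′; 85 + 26.296/60 = 85.438267
  S → negative
  Lon: split at 3 digits → 002° and 6.647′; 2 + 6.647/60 = 2.110783
  E → positive
Point 4:
  Latitude: split at 2 digits → 15° and 32.3447′; 15 + 32.3447/60 = 15.539078
  S ⇒ negate
  Lon: degrees = first 3 digits = 116, minutes = 43.9137; 116 + 43.9137/60 = 116.731895
  W → negative
Point 5:
  Latitude: split at 2 digits → 53° and 48.8619′; 53 + 48.8619/60 = 53.814365
  S → negative
  λ: degrees = first 3 digits = 11, minutes = 59.872; 11 + 59.872/60 = 11.997867
  hemisphere W, so the sign is −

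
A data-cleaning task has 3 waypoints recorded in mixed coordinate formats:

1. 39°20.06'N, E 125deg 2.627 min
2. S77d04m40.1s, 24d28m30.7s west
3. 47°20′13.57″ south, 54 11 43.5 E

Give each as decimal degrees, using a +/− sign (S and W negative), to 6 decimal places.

Point 1:
  Latitude: 20.06′ = 0.334333°; total 39.3343333
  N → positive
  λ: 2.627′ = 0.043783°; total 125.0437833
  E ⇒ keep positive
Point 2:
  Latitude: 4′ + 40.1″ = 4.66833′; 77 + 4.66833/60 = 77.0778056
  S → negative
  λ: 24° + 28/60 + 30.7/3600 = 24 + 0.466667 + 0.008528 = 24.4751944
  W ⇒ negate
Point 3:
  Latitude: 47° + 20/60 + 13.57/3600 = 47 + 0.333333 + 0.003769 = 47.3371028
  hemisphere S, so the sign is −
  Lon: 11′ + 43.5″ = 11.72500′; 54 + 11.72500/60 = 54.1954167
  E ⇒ keep positive

1. 39.334333, 125.043783
2. -77.077806, -24.475194
3. -47.337103, 54.195417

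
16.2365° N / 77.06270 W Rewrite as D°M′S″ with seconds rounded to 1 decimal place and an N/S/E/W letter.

Lat: 0.236500° → 14.19000′; 0.19000 × 60 = 11.400″
λ: 0.062700° → 3.76200′; 0.76200 × 60 = 45.720″

16°14′11.4″ N, 77°03′45.7″ W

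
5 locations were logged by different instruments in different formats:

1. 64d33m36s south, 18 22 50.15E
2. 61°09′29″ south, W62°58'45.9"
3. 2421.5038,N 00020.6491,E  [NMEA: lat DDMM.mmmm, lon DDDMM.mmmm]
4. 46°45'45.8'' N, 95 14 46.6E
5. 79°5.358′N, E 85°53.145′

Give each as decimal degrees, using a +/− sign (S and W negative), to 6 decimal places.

Point 1:
  Lat: 33′ + 36″ = 33.60000′; 64 + 33.60000/60 = 64.5600000
  hemisphere S, so the sign is −
  Lon: 18 + 22/60 + 50.15/3600 = 18.3805972
  E → positive
Point 2:
  Lat: 9′ + 29″ = 9.48333′; 61 + 9.48333/60 = 61.1580556
  S → negative
  λ: 62° + 58/60 + 45.9/3600 = 62 + 0.966667 + 0.012750 = 62.9794167
  W ⇒ negate
Point 3:
  φ: split at 2 digits → 24° and 21.5038′; 24 + 21.5038/60 = 24.3583967
  N → positive
  Lon: degrees = first 3 digits = 0, minutes = 20.6491; 0 + 20.6491/60 = 0.3441517
  E → positive
Point 4:
  Lat: 46° + 45/60 + 45.8/3600 = 46 + 0.750000 + 0.012722 = 46.7627222
  N → positive
  Lon: 14′ + 46.6″ = 14.77667′; 95 + 14.77667/60 = 95.2462778
  E ⇒ keep positive
Point 5:
  Latitude: 5.358′ = 0.089300°; total 79.0893000
  N → positive
  Longitude: 53.145′ = 0.885750°; total 85.8857500
  E → positive

1. -64.560000, 18.380597
2. -61.158056, -62.979417
3. 24.358397, 0.344152
4. 46.762722, 95.246278
5. 79.089300, 85.885750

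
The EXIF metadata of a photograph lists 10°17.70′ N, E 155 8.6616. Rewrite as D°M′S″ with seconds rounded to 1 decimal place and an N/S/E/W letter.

10°17′42.0″ N, 155°08′39.7″ E

φ: fractional minutes 0.70000 × 60 = 42.000″
Lon: fractional minutes 0.66160 × 60 = 39.696″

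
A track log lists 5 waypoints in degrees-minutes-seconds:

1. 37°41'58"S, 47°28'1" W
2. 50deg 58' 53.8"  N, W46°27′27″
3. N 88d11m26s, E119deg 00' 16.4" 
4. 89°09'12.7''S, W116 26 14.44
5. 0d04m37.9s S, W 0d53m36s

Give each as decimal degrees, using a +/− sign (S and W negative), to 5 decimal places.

Point 1:
  Latitude: 37 + 41/60 + 58/3600 = 37.699444
  S ⇒ negate
  Lon: 47° + 28/60 + 1/3600 = 47 + 0.466667 + 0.000278 = 47.466944
  W ⇒ negate
Point 2:
  φ: 50 + 58/60 + 53.8/3600 = 50.981611
  N ⇒ keep positive
  Lon: 46° + 27/60 + 27/3600 = 46 + 0.450000 + 0.007500 = 46.457500
  hemisphere W, so the sign is −
Point 3:
  Latitude: 88 + 11/60 + 26/3600 = 88.190556
  N → positive
  Longitude: 119° + 0/60 + 16.4/3600 = 119 + 0.000000 + 0.004556 = 119.004556
  E ⇒ keep positive
Point 4:
  φ: 89° + 9/60 + 12.7/3600 = 89 + 0.150000 + 0.003528 = 89.153528
  S → negative
  λ: 116 + 26/60 + 14.44/3600 = 116.437344
  hemisphere W, so the sign is −
Point 5:
  φ: 0° + 4/60 + 37.9/3600 = 0 + 0.066667 + 0.010528 = 0.077194
  S ⇒ negate
  Longitude: 0 + 53/60 + 36/3600 = 0.893333
  W ⇒ negate

1. -37.69944, -47.46694
2. 50.98161, -46.45750
3. 88.19056, 119.00456
4. -89.15353, -116.43734
5. -0.07719, -0.89333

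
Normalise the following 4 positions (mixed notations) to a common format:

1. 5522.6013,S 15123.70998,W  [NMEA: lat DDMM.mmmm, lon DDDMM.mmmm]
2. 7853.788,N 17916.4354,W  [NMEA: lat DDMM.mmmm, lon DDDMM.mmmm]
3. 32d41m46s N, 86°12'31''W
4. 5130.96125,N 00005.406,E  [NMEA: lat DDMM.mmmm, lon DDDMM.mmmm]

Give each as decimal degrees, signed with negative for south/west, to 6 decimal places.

1. -55.376688, -151.395166
2. 78.896467, -179.273923
3. 32.696111, -86.208611
4. 51.516021, 0.090100

Point 1:
  Lat: split at 2 digits → 55° and 22.6013′; 55 + 22.6013/60 = 55.3766883
  hemisphere S, so the sign is −
  Lon: degrees = first 3 digits = 151, minutes = 23.70998; 151 + 23.70998/60 = 151.3951663
  W → negative
Point 2:
  φ: degrees = first 2 digits = 78, minutes = 53.788; 78 + 53.788/60 = 78.8964667
  N ⇒ keep positive
  λ: degrees = first 3 digits = 179, minutes = 16.4354; 179 + 16.4354/60 = 179.2739233
  W → negative
Point 3:
  Lat: 41′ + 46″ = 41.76667′; 32 + 41.76667/60 = 32.6961111
  N ⇒ keep positive
  λ: 86 + 12/60 + 31/3600 = 86.2086111
  W → negative
Point 4:
  φ: split at 2 digits → 51° and 30.96125′; 51 + 30.96125/60 = 51.5160208
  N ⇒ keep positive
  Longitude: split at 3 digits → 000° and 5.406′; 0 + 5.406/60 = 0.0901000
  E → positive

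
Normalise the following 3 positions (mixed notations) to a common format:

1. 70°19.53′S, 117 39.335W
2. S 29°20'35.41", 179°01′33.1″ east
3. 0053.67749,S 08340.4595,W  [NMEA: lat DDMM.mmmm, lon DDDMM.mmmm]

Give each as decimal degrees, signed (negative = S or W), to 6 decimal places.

1. -70.325500, -117.655583
2. -29.343169, 179.025861
3. -0.894625, -83.674325

Point 1:
  φ: 70 + 19.53/60 = 70.3255000
  S ⇒ negate
  Longitude: 39.335′ = 0.655583°; total 117.6555833
  hemisphere W, so the sign is −
Point 2:
  Latitude: 20′ + 35.41″ = 20.59017′; 29 + 20.59017/60 = 29.3431694
  S ⇒ negate
  λ: 1′ + 33.1″ = 1.55167′; 179 + 1.55167/60 = 179.0258611
  E ⇒ keep positive
Point 3:
  Latitude: split at 2 digits → 00° and 53.67749′; 0 + 53.67749/60 = 0.8946248
  S ⇒ negate
  Lon: degrees = first 3 digits = 83, minutes = 40.4595; 83 + 40.4595/60 = 83.6743250
  W → negative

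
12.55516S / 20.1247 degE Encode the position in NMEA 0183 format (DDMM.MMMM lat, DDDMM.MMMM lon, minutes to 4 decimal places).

Latitude: 12° + 0.555160 × 60 = 12° 33.309600′
Lon: fractional part 0.124700 → 7.482000 minutes

1233.3096,S / 02007.4820,E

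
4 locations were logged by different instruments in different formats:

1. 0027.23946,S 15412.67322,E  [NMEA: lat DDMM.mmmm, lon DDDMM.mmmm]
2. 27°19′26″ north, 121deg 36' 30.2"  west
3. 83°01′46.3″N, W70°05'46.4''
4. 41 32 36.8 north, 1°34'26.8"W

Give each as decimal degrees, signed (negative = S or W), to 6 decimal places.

Point 1:
  Lat: split at 2 digits → 00° and 27.23946′; 0 + 27.23946/60 = 0.4539910
  S ⇒ negate
  Lon: split at 3 digits → 154° and 12.67322′; 154 + 12.67322/60 = 154.2112203
  E ⇒ keep positive
Point 2:
  φ: 27° + 19/60 + 26/3600 = 27 + 0.316667 + 0.007222 = 27.3238889
  N → positive
  λ: 36′ + 30.2″ = 36.50333′; 121 + 36.50333/60 = 121.6083889
  hemisphere W, so the sign is −
Point 3:
  φ: 83 + 1/60 + 46.3/3600 = 83.0295278
  N ⇒ keep positive
  Lon: 5′ + 46.4″ = 5.77333′; 70 + 5.77333/60 = 70.0962222
  hemisphere W, so the sign is −
Point 4:
  Latitude: 32′ + 36.8″ = 32.61333′; 41 + 32.61333/60 = 41.5435556
  N ⇒ keep positive
  Lon: 34′ + 26.8″ = 34.44667′; 1 + 34.44667/60 = 1.5741111
  W → negative

1. -0.453991, 154.211220
2. 27.323889, -121.608389
3. 83.029528, -70.096222
4. 41.543556, -1.574111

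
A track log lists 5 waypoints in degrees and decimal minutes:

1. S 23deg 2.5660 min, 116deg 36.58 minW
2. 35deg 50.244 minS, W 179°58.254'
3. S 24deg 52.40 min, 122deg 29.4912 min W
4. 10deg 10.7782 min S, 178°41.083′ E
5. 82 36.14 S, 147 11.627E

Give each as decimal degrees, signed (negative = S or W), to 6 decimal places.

1. -23.042767, -116.609667
2. -35.837400, -179.970900
3. -24.873333, -122.491520
4. -10.179637, 178.684717
5. -82.602333, 147.193783

Point 1:
  Latitude: 2.566′ = 0.042767°; total 23.0427667
  hemisphere S, so the sign is −
  λ: 36.58′ = 0.609667°; total 116.6096667
  W ⇒ negate
Point 2:
  φ: 35 + 50.244/60 = 35.8374000
  S ⇒ negate
  λ: 58.254′ = 0.970900°; total 179.9709000
  W ⇒ negate
Point 3:
  φ: 52.4′ = 0.873333°; total 24.8733333
  hemisphere S, so the sign is −
  Longitude: 29.4912′ = 0.491520°; total 122.4915200
  hemisphere W, so the sign is −
Point 4:
  Latitude: 10 + 10.7782/60 = 10.1796367
  S ⇒ negate
  λ: 178 + 41.083/60 = 178.6847167
  E ⇒ keep positive
Point 5:
  Latitude: 82 + 36.14/60 = 82.6023333
  S → negative
  λ: 147 + 11.627/60 = 147.1937833
  E → positive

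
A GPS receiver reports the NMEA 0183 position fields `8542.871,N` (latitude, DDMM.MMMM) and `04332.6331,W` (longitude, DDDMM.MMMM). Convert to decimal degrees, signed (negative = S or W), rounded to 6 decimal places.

Lat: split at 2 digits → 85° and 42.871′; 85 + 42.871/60 = 85.7145167
N → positive
λ: split at 3 digits → 043° and 32.6331′; 43 + 32.6331/60 = 43.5438850
hemisphere W, so the sign is −

85.714517, -43.543885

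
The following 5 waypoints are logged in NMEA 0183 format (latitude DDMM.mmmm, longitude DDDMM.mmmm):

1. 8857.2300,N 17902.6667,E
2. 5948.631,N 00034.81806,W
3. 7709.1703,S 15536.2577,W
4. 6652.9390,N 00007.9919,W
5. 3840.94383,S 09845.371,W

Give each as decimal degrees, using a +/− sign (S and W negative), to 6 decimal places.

1. 88.953833, 179.044445
2. 59.810517, -0.580301
3. -77.152838, -155.604295
4. 66.882317, -0.133198
5. -38.682397, -98.756183

Point 1:
  Lat: degrees = first 2 digits = 88, minutes = 57.23; 88 + 57.23/60 = 88.9538333
  N → positive
  Longitude: degrees = first 3 digits = 179, minutes = 2.6667; 179 + 2.6667/60 = 179.0444450
  E → positive
Point 2:
  Latitude: split at 2 digits → 59° and 48.631′; 59 + 48.631/60 = 59.8105167
  N ⇒ keep positive
  Longitude: split at 3 digits → 000° and 34.81806′; 0 + 34.81806/60 = 0.5803010
  W ⇒ negate
Point 3:
  φ: degrees = first 2 digits = 77, minutes = 9.1703; 77 + 9.1703/60 = 77.1528383
  S ⇒ negate
  Lon: degrees = first 3 digits = 155, minutes = 36.2577; 155 + 36.2577/60 = 155.6042950
  W ⇒ negate
Point 4:
  Latitude: split at 2 digits → 66° and 52.939′; 66 + 52.939/60 = 66.8823167
  N ⇒ keep positive
  Lon: degrees = first 3 digits = 0, minutes = 7.9919; 0 + 7.9919/60 = 0.1331983
  W ⇒ negate
Point 5:
  Lat: degrees = first 2 digits = 38, minutes = 40.94383; 38 + 40.94383/60 = 38.6823972
  S ⇒ negate
  Longitude: degrees = first 3 digits = 98, minutes = 45.371; 98 + 45.371/60 = 98.7561833
  W ⇒ negate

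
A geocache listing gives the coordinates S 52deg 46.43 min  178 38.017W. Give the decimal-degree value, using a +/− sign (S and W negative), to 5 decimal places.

-52.77383, -178.63362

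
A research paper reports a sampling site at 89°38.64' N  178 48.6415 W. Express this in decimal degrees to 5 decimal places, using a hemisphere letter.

Lat: 38.64′ = 0.644000°; total 89.644000
Longitude: 48.6415′ = 0.810692°; total 178.810692

89.64400° N, 178.81069° W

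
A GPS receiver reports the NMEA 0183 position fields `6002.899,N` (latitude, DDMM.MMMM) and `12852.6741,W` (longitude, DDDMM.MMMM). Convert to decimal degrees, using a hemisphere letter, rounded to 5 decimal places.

60.04832° N, 128.87790° W

φ: split at 2 digits → 60° and 2.899′; 60 + 2.899/60 = 60.048317
λ: split at 3 digits → 128° and 52.6741′; 128 + 52.6741/60 = 128.877902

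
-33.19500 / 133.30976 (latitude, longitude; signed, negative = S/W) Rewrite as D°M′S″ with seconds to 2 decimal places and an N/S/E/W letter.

Latitude is negative → S; |value| = 33.195000
Latitude: 0.195000 × 60 = 11.70000′ → 11′, remainder × 60 = 42.0000″
λ: 0.309760° → 18.58560′; 0.58560 × 60 = 35.1360″

33°11′42.00″ S, 133°18′35.14″ E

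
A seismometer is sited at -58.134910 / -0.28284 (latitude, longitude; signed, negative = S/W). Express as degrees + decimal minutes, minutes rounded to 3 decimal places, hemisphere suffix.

58° 8.095′ S, 0° 16.970′ W

Latitude is negative → S; |value| = 58.134910
Lat: minutes = (58.134910 − 58) × 60 = 8.09460
Longitude is negative → W; |value| = 0.282840
Lon: minutes = (0.282840 − 0) × 60 = 16.97040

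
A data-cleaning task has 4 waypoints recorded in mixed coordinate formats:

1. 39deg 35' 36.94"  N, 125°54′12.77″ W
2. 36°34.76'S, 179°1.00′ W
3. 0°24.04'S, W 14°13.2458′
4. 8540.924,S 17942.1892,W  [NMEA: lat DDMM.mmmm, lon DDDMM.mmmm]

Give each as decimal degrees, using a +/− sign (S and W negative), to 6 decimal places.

1. 39.593594, -125.903547
2. -36.579333, -179.016667
3. -0.400667, -14.220763
4. -85.682067, -179.703153

Point 1:
  φ: 39° + 35/60 + 36.94/3600 = 39 + 0.583333 + 0.010261 = 39.5935944
  N → positive
  Longitude: 125 + 54/60 + 12.77/3600 = 125.9035472
  hemisphere W, so the sign is −
Point 2:
  Latitude: 34.76′ = 0.579333°; total 36.5793333
  S ⇒ negate
  Longitude: 179 + 1/60 = 179.0166667
  hemisphere W, so the sign is −
Point 3:
  φ: 24.04′ = 0.400667°; total 0.4006667
  S → negative
  λ: 14 + 13.2458/60 = 14.2207633
  W ⇒ negate
Point 4:
  Latitude: split at 2 digits → 85° and 40.924′; 85 + 40.924/60 = 85.6820667
  S ⇒ negate
  Longitude: split at 3 digits → 179° and 42.1892′; 179 + 42.1892/60 = 179.7031533
  W → negative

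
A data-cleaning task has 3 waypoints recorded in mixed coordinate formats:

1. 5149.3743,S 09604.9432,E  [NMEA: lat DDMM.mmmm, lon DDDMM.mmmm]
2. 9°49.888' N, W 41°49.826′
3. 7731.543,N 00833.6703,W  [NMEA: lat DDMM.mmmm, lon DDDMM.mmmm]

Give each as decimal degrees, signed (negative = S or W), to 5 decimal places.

Point 1:
  Latitude: split at 2 digits → 51° and 49.3743′; 51 + 49.3743/60 = 51.822905
  S ⇒ negate
  Lon: split at 3 digits → 096° and 4.9432′; 96 + 4.9432/60 = 96.082387
  E ⇒ keep positive
Point 2:
  φ: 9 + 49.888/60 = 9.831467
  N ⇒ keep positive
  λ: 49.826′ = 0.830433°; total 41.830433
  hemisphere W, so the sign is −
Point 3:
  Latitude: degrees = first 2 digits = 77, minutes = 31.543; 77 + 31.543/60 = 77.525717
  N → positive
  Lon: split at 3 digits → 008° and 33.6703′; 8 + 33.6703/60 = 8.561172
  W ⇒ negate

1. -51.82291, 96.08239
2. 9.83147, -41.83043
3. 77.52572, -8.56117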